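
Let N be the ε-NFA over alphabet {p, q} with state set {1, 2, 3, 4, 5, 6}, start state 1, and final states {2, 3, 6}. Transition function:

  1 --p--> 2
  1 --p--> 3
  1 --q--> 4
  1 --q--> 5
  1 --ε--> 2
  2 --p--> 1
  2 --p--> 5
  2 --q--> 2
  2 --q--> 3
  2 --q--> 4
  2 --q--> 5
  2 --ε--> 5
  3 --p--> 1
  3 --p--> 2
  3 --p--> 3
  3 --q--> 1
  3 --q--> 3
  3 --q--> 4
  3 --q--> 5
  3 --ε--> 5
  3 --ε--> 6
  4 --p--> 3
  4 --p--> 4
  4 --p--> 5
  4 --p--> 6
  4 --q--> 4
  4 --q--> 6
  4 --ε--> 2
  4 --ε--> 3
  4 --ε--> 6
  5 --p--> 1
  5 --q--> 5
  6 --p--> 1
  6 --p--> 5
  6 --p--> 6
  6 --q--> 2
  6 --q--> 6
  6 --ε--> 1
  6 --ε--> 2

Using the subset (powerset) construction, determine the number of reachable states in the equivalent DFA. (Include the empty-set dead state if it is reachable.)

Start state of the DFA: {1, 2, 5} (ε-closure of the NFA start).
{1, 2, 5} --p--> {1, 2, 3, 5, 6}  [new]
{1, 2, 5} --q--> {1, 2, 3, 4, 5, 6}  [new]
{1, 2, 3, 5, 6} --p--> {1, 2, 3, 5, 6}  [seen]
{1, 2, 3, 5, 6} --q--> {1, 2, 3, 4, 5, 6}  [seen]
{1, 2, 3, 4, 5, 6} --p--> {1, 2, 3, 4, 5, 6}  [seen]
{1, 2, 3, 4, 5, 6} --q--> {1, 2, 3, 4, 5, 6}  [seen]
Reachable DFA states: {1, 2, 5}, {1, 2, 3, 5, 6}, {1, 2, 3, 4, 5, 6}.

3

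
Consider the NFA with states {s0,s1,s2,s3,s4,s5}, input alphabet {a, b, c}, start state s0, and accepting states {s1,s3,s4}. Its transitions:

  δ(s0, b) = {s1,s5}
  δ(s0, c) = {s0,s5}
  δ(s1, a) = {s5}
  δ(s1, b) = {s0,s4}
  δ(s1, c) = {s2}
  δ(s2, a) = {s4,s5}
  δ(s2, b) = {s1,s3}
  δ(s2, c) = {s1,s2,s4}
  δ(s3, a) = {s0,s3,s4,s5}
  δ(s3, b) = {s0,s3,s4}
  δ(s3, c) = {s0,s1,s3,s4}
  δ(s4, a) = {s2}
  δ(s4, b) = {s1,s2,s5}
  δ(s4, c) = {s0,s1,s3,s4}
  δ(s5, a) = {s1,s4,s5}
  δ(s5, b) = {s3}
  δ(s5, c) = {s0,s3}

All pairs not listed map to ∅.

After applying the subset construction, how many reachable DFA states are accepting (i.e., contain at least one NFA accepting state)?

Start state of the DFA: {s0}.
{s0} --a--> ∅  [new]
{s0} --b--> {s1,s5}  [new]
{s0} --c--> {s0,s5}  [new]
∅ --a--> ∅  [seen]
∅ --b--> ∅  [seen]
∅ --c--> ∅  [seen]
{s1,s5} --a--> {s1,s4,s5}  [new]
{s1,s5} --b--> {s0,s3,s4}  [new]
{s1,s5} --c--> {s0,s2,s3}  [new]
{s0,s5} --a--> {s1,s4,s5}  [seen]
{s0,s5} --b--> {s1,s3,s5}  [new]
{s0,s5} --c--> {s0,s3,s5}  [new]
{s1,s4,s5} --a--> {s1,s2,s4,s5}  [new]
{s1,s4,s5} --b--> {s0,s1,s2,s3,s4,s5}  [new]
{s1,s4,s5} --c--> {s0,s1,s2,s3,s4}  [new]
{s0,s3,s4} --a--> {s0,s2,s3,s4,s5}  [new]
{s0,s3,s4} --b--> {s0,s1,s2,s3,s4,s5}  [seen]
{s0,s3,s4} --c--> {s0,s1,s3,s4,s5}  [new]
{s0,s2,s3} --a--> {s0,s3,s4,s5}  [new]
{s0,s2,s3} --b--> {s0,s1,s3,s4,s5}  [seen]
{s0,s2,s3} --c--> {s0,s1,s2,s3,s4,s5}  [seen]
{s1,s3,s5} --a--> {s0,s1,s3,s4,s5}  [seen]
{s1,s3,s5} --b--> {s0,s3,s4}  [seen]
{s1,s3,s5} --c--> {s0,s1,s2,s3,s4}  [seen]
{s0,s3,s5} --a--> {s0,s1,s3,s4,s5}  [seen]
{s0,s3,s5} --b--> {s0,s1,s3,s4,s5}  [seen]
{s0,s3,s5} --c--> {s0,s1,s3,s4,s5}  [seen]
{s1,s2,s4,s5} --a--> {s1,s2,s4,s5}  [seen]
{s1,s2,s4,s5} --b--> {s0,s1,s2,s3,s4,s5}  [seen]
{s1,s2,s4,s5} --c--> {s0,s1,s2,s3,s4}  [seen]
{s0,s1,s2,s3,s4,s5} --a--> {s0,s1,s2,s3,s4,s5}  [seen]
{s0,s1,s2,s3,s4,s5} --b--> {s0,s1,s2,s3,s4,s5}  [seen]
{s0,s1,s2,s3,s4,s5} --c--> {s0,s1,s2,s3,s4,s5}  [seen]
{s0,s1,s2,s3,s4} --a--> {s0,s2,s3,s4,s5}  [seen]
{s0,s1,s2,s3,s4} --b--> {s0,s1,s2,s3,s4,s5}  [seen]
{s0,s1,s2,s3,s4} --c--> {s0,s1,s2,s3,s4,s5}  [seen]
{s0,s2,s3,s4,s5} --a--> {s0,s1,s2,s3,s4,s5}  [seen]
{s0,s2,s3,s4,s5} --b--> {s0,s1,s2,s3,s4,s5}  [seen]
{s0,s2,s3,s4,s5} --c--> {s0,s1,s2,s3,s4,s5}  [seen]
{s0,s1,s3,s4,s5} --a--> {s0,s1,s2,s3,s4,s5}  [seen]
{s0,s1,s3,s4,s5} --b--> {s0,s1,s2,s3,s4,s5}  [seen]
{s0,s1,s3,s4,s5} --c--> {s0,s1,s2,s3,s4,s5}  [seen]
{s0,s3,s4,s5} --a--> {s0,s1,s2,s3,s4,s5}  [seen]
{s0,s3,s4,s5} --b--> {s0,s1,s2,s3,s4,s5}  [seen]
{s0,s3,s4,s5} --c--> {s0,s1,s3,s4,s5}  [seen]
Reachable DFA states: {s0}, ∅, {s1,s5}, {s0,s5}, {s1,s4,s5}, {s0,s3,s4}, {s0,s2,s3}, {s1,s3,s5}, {s0,s3,s5}, {s1,s2,s4,s5}, {s0,s1,s2,s3,s4,s5}, {s0,s1,s2,s3,s4}, {s0,s2,s3,s4,s5}, {s0,s1,s3,s4,s5}, {s0,s3,s4,s5}.
Accepting DFA states (contain an NFA accepting state): {s1,s5}, {s1,s4,s5}, {s0,s3,s4}, {s0,s2,s3}, {s1,s3,s5}, {s0,s3,s5}, {s1,s2,s4,s5}, {s0,s1,s2,s3,s4,s5}, {s0,s1,s2,s3,s4}, {s0,s2,s3,s4,s5}, {s0,s1,s3,s4,s5}, {s0,s3,s4,s5}.

12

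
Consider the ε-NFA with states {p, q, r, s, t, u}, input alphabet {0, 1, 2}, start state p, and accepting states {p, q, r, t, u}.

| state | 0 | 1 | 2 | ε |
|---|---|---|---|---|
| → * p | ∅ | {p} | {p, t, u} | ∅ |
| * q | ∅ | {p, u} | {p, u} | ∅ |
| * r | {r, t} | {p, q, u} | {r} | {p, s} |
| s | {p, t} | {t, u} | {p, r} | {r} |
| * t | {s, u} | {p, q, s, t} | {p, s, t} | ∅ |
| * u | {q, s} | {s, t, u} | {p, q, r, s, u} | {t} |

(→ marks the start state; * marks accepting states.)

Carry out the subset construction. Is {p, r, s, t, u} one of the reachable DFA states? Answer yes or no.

no

Start state of the DFA: {p} (ε-closure of the NFA start).
{p} --0--> ∅  [new]
{p} --1--> {p}  [seen]
{p} --2--> {p, t, u}  [new]
∅ --0--> ∅  [seen]
∅ --1--> ∅  [seen]
∅ --2--> ∅  [seen]
{p, t, u} --0--> {p, q, r, s, t, u}  [new]
{p, t, u} --1--> {p, q, r, s, t, u}  [seen]
{p, t, u} --2--> {p, q, r, s, t, u}  [seen]
{p, q, r, s, t, u} --0--> {p, q, r, s, t, u}  [seen]
{p, q, r, s, t, u} --1--> {p, q, r, s, t, u}  [seen]
{p, q, r, s, t, u} --2--> {p, q, r, s, t, u}  [seen]
Reachable DFA states: {p}, ∅, {p, t, u}, {p, q, r, s, t, u}.
{p, r, s, t, u} is not among them.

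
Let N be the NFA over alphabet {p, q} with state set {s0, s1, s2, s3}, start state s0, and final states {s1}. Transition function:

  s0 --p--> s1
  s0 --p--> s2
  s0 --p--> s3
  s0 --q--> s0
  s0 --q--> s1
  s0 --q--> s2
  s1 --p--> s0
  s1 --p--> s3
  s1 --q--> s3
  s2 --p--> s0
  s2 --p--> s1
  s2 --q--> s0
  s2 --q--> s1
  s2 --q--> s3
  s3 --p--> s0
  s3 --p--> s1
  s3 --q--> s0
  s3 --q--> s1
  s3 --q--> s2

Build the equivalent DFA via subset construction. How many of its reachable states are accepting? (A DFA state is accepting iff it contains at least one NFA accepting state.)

Start state of the DFA: {s0}.
{s0} --p--> {s1, s2, s3}  [new]
{s0} --q--> {s0, s1, s2}  [new]
{s1, s2, s3} --p--> {s0, s1, s3}  [new]
{s1, s2, s3} --q--> {s0, s1, s2, s3}  [new]
{s0, s1, s2} --p--> {s0, s1, s2, s3}  [seen]
{s0, s1, s2} --q--> {s0, s1, s2, s3}  [seen]
{s0, s1, s3} --p--> {s0, s1, s2, s3}  [seen]
{s0, s1, s3} --q--> {s0, s1, s2, s3}  [seen]
{s0, s1, s2, s3} --p--> {s0, s1, s2, s3}  [seen]
{s0, s1, s2, s3} --q--> {s0, s1, s2, s3}  [seen]
Reachable DFA states: {s0}, {s1, s2, s3}, {s0, s1, s2}, {s0, s1, s3}, {s0, s1, s2, s3}.
Accepting DFA states (contain an NFA accepting state): {s1, s2, s3}, {s0, s1, s2}, {s0, s1, s3}, {s0, s1, s2, s3}.

4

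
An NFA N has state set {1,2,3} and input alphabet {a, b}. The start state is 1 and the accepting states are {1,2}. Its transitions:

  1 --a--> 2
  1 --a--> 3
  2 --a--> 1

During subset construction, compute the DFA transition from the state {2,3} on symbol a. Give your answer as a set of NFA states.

{1}

δ(2,a) = {1}; δ(3,a) = ∅.
Union: {1}.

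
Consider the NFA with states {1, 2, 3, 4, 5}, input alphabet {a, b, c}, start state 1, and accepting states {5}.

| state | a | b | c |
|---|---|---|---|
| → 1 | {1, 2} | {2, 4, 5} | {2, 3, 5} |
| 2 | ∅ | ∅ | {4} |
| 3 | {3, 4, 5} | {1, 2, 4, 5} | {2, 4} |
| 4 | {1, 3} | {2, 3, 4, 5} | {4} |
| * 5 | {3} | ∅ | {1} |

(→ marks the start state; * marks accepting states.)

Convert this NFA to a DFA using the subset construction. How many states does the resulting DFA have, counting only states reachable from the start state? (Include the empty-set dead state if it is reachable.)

Start state of the DFA: {1}.
{1} --a--> {1, 2}  [new]
{1} --b--> {2, 4, 5}  [new]
{1} --c--> {2, 3, 5}  [new]
{1, 2} --a--> {1, 2}  [seen]
{1, 2} --b--> {2, 4, 5}  [seen]
{1, 2} --c--> {2, 3, 4, 5}  [new]
{2, 4, 5} --a--> {1, 3}  [new]
{2, 4, 5} --b--> {2, 3, 4, 5}  [seen]
{2, 4, 5} --c--> {1, 4}  [new]
{2, 3, 5} --a--> {3, 4, 5}  [new]
{2, 3, 5} --b--> {1, 2, 4, 5}  [new]
{2, 3, 5} --c--> {1, 2, 4}  [new]
{2, 3, 4, 5} --a--> {1, 3, 4, 5}  [new]
{2, 3, 4, 5} --b--> {1, 2, 3, 4, 5}  [new]
{2, 3, 4, 5} --c--> {1, 2, 4}  [seen]
{1, 3} --a--> {1, 2, 3, 4, 5}  [seen]
{1, 3} --b--> {1, 2, 4, 5}  [seen]
{1, 3} --c--> {2, 3, 4, 5}  [seen]
{1, 4} --a--> {1, 2, 3}  [new]
{1, 4} --b--> {2, 3, 4, 5}  [seen]
{1, 4} --c--> {2, 3, 4, 5}  [seen]
{3, 4, 5} --a--> {1, 3, 4, 5}  [seen]
{3, 4, 5} --b--> {1, 2, 3, 4, 5}  [seen]
{3, 4, 5} --c--> {1, 2, 4}  [seen]
{1, 2, 4, 5} --a--> {1, 2, 3}  [seen]
{1, 2, 4, 5} --b--> {2, 3, 4, 5}  [seen]
{1, 2, 4, 5} --c--> {1, 2, 3, 4, 5}  [seen]
{1, 2, 4} --a--> {1, 2, 3}  [seen]
{1, 2, 4} --b--> {2, 3, 4, 5}  [seen]
{1, 2, 4} --c--> {2, 3, 4, 5}  [seen]
{1, 3, 4, 5} --a--> {1, 2, 3, 4, 5}  [seen]
{1, 3, 4, 5} --b--> {1, 2, 3, 4, 5}  [seen]
{1, 3, 4, 5} --c--> {1, 2, 3, 4, 5}  [seen]
{1, 2, 3, 4, 5} --a--> {1, 2, 3, 4, 5}  [seen]
{1, 2, 3, 4, 5} --b--> {1, 2, 3, 4, 5}  [seen]
{1, 2, 3, 4, 5} --c--> {1, 2, 3, 4, 5}  [seen]
{1, 2, 3} --a--> {1, 2, 3, 4, 5}  [seen]
{1, 2, 3} --b--> {1, 2, 4, 5}  [seen]
{1, 2, 3} --c--> {2, 3, 4, 5}  [seen]
Reachable DFA states: {1}, {1, 2}, {2, 4, 5}, {2, 3, 5}, {2, 3, 4, 5}, {1, 3}, {1, 4}, {3, 4, 5}, {1, 2, 4, 5}, {1, 2, 4}, {1, 3, 4, 5}, {1, 2, 3, 4, 5}, {1, 2, 3}.

13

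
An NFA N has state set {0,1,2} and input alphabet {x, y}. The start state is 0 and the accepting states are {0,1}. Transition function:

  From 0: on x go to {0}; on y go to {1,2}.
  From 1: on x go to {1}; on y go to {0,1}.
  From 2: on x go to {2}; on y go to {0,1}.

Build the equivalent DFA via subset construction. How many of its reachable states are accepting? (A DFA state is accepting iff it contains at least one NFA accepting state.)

4

Start state of the DFA: {0}.
{0} --x--> {0}  [seen]
{0} --y--> {1,2}  [new]
{1,2} --x--> {1,2}  [seen]
{1,2} --y--> {0,1}  [new]
{0,1} --x--> {0,1}  [seen]
{0,1} --y--> {0,1,2}  [new]
{0,1,2} --x--> {0,1,2}  [seen]
{0,1,2} --y--> {0,1,2}  [seen]
Reachable DFA states: {0}, {1,2}, {0,1}, {0,1,2}.
Accepting DFA states (contain an NFA accepting state): {0}, {1,2}, {0,1}, {0,1,2}.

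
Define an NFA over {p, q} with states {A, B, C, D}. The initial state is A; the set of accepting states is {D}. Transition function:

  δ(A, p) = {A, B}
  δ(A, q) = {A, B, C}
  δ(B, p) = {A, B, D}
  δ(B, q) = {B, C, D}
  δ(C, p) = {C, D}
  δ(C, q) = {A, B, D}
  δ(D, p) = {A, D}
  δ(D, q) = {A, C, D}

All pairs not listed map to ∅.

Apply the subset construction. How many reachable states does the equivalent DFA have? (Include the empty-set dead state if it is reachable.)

5

Start state of the DFA: {A}.
{A} --p--> {A, B}  [new]
{A} --q--> {A, B, C}  [new]
{A, B} --p--> {A, B, D}  [new]
{A, B} --q--> {A, B, C, D}  [new]
{A, B, C} --p--> {A, B, C, D}  [seen]
{A, B, C} --q--> {A, B, C, D}  [seen]
{A, B, D} --p--> {A, B, D}  [seen]
{A, B, D} --q--> {A, B, C, D}  [seen]
{A, B, C, D} --p--> {A, B, C, D}  [seen]
{A, B, C, D} --q--> {A, B, C, D}  [seen]
Reachable DFA states: {A}, {A, B}, {A, B, C}, {A, B, D}, {A, B, C, D}.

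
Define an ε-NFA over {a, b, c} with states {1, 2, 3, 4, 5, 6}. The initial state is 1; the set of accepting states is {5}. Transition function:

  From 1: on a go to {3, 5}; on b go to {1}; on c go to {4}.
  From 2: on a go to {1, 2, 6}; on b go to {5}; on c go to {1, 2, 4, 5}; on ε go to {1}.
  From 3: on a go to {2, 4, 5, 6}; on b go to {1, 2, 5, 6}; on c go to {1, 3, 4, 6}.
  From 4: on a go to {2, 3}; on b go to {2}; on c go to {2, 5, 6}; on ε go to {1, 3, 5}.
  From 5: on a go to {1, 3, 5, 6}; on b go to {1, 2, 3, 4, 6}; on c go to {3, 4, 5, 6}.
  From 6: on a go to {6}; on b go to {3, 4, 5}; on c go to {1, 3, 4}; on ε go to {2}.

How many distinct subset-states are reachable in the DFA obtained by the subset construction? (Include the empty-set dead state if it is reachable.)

Start state of the DFA: {1} (ε-closure of the NFA start).
{1} --a--> {3, 5}  [new]
{1} --b--> {1}  [seen]
{1} --c--> {1, 3, 4, 5}  [new]
{3, 5} --a--> {1, 2, 3, 4, 5, 6}  [new]
{3, 5} --b--> {1, 2, 3, 4, 5, 6}  [seen]
{3, 5} --c--> {1, 2, 3, 4, 5, 6}  [seen]
{1, 3, 4, 5} --a--> {1, 2, 3, 4, 5, 6}  [seen]
{1, 3, 4, 5} --b--> {1, 2, 3, 4, 5, 6}  [seen]
{1, 3, 4, 5} --c--> {1, 2, 3, 4, 5, 6}  [seen]
{1, 2, 3, 4, 5, 6} --a--> {1, 2, 3, 4, 5, 6}  [seen]
{1, 2, 3, 4, 5, 6} --b--> {1, 2, 3, 4, 5, 6}  [seen]
{1, 2, 3, 4, 5, 6} --c--> {1, 2, 3, 4, 5, 6}  [seen]
Reachable DFA states: {1}, {3, 5}, {1, 3, 4, 5}, {1, 2, 3, 4, 5, 6}.

4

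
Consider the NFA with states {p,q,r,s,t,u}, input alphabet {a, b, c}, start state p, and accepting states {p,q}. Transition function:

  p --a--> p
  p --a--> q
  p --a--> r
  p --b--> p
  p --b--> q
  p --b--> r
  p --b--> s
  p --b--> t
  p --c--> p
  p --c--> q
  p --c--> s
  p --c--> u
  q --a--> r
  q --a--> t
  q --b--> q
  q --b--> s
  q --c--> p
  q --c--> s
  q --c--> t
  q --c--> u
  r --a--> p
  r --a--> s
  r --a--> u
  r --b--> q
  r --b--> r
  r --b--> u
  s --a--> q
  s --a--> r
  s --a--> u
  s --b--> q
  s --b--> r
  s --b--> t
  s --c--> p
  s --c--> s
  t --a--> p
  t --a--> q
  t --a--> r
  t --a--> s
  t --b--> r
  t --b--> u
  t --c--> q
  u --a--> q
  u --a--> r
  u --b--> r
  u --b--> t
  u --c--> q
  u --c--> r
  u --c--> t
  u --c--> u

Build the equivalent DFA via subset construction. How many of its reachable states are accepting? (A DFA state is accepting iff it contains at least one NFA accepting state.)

Start state of the DFA: {p}.
{p} --a--> {p,q,r}  [new]
{p} --b--> {p,q,r,s,t}  [new]
{p} --c--> {p,q,s,u}  [new]
{p,q,r} --a--> {p,q,r,s,t,u}  [new]
{p,q,r} --b--> {p,q,r,s,t,u}  [seen]
{p,q,r} --c--> {p,q,s,t,u}  [new]
{p,q,r,s,t} --a--> {p,q,r,s,t,u}  [seen]
{p,q,r,s,t} --b--> {p,q,r,s,t,u}  [seen]
{p,q,r,s,t} --c--> {p,q,s,t,u}  [seen]
{p,q,s,u} --a--> {p,q,r,t,u}  [new]
{p,q,s,u} --b--> {p,q,r,s,t}  [seen]
{p,q,s,u} --c--> {p,q,r,s,t,u}  [seen]
{p,q,r,s,t,u} --a--> {p,q,r,s,t,u}  [seen]
{p,q,r,s,t,u} --b--> {p,q,r,s,t,u}  [seen]
{p,q,r,s,t,u} --c--> {p,q,r,s,t,u}  [seen]
{p,q,s,t,u} --a--> {p,q,r,s,t,u}  [seen]
{p,q,s,t,u} --b--> {p,q,r,s,t,u}  [seen]
{p,q,s,t,u} --c--> {p,q,r,s,t,u}  [seen]
{p,q,r,t,u} --a--> {p,q,r,s,t,u}  [seen]
{p,q,r,t,u} --b--> {p,q,r,s,t,u}  [seen]
{p,q,r,t,u} --c--> {p,q,r,s,t,u}  [seen]
Reachable DFA states: {p}, {p,q,r}, {p,q,r,s,t}, {p,q,s,u}, {p,q,r,s,t,u}, {p,q,s,t,u}, {p,q,r,t,u}.
Accepting DFA states (contain an NFA accepting state): {p}, {p,q,r}, {p,q,r,s,t}, {p,q,s,u}, {p,q,r,s,t,u}, {p,q,s,t,u}, {p,q,r,t,u}.

7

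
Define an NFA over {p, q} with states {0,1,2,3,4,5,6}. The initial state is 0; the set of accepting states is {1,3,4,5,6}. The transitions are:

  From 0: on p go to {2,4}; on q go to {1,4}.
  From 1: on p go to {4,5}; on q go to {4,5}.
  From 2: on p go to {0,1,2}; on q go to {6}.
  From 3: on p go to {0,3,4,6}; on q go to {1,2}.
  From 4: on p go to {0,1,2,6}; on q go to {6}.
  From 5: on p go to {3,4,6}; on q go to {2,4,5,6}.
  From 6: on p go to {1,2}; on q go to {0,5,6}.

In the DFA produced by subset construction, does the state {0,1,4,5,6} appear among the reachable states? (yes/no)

yes

Start state of the DFA: {0}.
{0} --p--> {2,4}  [new]
{0} --q--> {1,4}  [new]
{2,4} --p--> {0,1,2,6}  [new]
{2,4} --q--> {6}  [new]
{1,4} --p--> {0,1,2,4,5,6}  [new]
{1,4} --q--> {4,5,6}  [new]
{0,1,2,6} --p--> {0,1,2,4,5}  [new]
{0,1,2,6} --q--> {0,1,4,5,6}  [new]
{6} --p--> {1,2}  [new]
{6} --q--> {0,5,6}  [new]
{0,1,2,4,5,6} --p--> {0,1,2,3,4,5,6}  [new]
{0,1,2,4,5,6} --q--> {0,1,2,4,5,6}  [seen]
{4,5,6} --p--> {0,1,2,3,4,6}  [new]
{4,5,6} --q--> {0,2,4,5,6}  [new]
{0,1,2,4,5} --p--> {0,1,2,3,4,5,6}  [seen]
{0,1,2,4,5} --q--> {1,2,4,5,6}  [new]
{0,1,4,5,6} --p--> {0,1,2,3,4,5,6}  [seen]
{0,1,4,5,6} --q--> {0,1,2,4,5,6}  [seen]
{1,2} --p--> {0,1,2,4,5}  [seen]
{1,2} --q--> {4,5,6}  [seen]
{0,5,6} --p--> {1,2,3,4,6}  [new]
{0,5,6} --q--> {0,1,2,4,5,6}  [seen]
{0,1,2,3,4,5,6} --p--> {0,1,2,3,4,5,6}  [seen]
{0,1,2,3,4,5,6} --q--> {0,1,2,4,5,6}  [seen]
{0,1,2,3,4,6} --p--> {0,1,2,3,4,5,6}  [seen]
{0,1,2,3,4,6} --q--> {0,1,2,4,5,6}  [seen]
{0,2,4,5,6} --p--> {0,1,2,3,4,6}  [seen]
{0,2,4,5,6} --q--> {0,1,2,4,5,6}  [seen]
{1,2,4,5,6} --p--> {0,1,2,3,4,5,6}  [seen]
{1,2,4,5,6} --q--> {0,2,4,5,6}  [seen]
{1,2,3,4,6} --p--> {0,1,2,3,4,5,6}  [seen]
{1,2,3,4,6} --q--> {0,1,2,4,5,6}  [seen]
Reachable DFA states: {0}, {2,4}, {1,4}, {0,1,2,6}, {6}, {0,1,2,4,5,6}, {4,5,6}, {0,1,2,4,5}, {0,1,4,5,6}, {1,2}, {0,5,6}, {0,1,2,3,4,5,6}, {0,1,2,3,4,6}, {0,2,4,5,6}, {1,2,4,5,6}, {1,2,3,4,6}.
{0,1,4,5,6} is among them.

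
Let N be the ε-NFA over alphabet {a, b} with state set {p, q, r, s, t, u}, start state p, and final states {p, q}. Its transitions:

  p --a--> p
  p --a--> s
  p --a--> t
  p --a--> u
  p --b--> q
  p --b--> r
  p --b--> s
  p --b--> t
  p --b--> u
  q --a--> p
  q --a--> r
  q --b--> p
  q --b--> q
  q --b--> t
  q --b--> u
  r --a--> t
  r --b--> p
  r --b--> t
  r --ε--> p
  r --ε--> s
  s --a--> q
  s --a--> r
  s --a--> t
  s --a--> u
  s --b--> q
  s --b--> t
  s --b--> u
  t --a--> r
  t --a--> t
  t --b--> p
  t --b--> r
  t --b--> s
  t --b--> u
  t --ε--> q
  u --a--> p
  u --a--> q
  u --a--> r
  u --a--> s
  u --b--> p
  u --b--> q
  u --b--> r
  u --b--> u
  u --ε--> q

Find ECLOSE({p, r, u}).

Begin with {p, r, u}.
r →ε {p, s}; add s.
u →ε {q}; add q.
ε-closure = {p, q, r, s, u}.

{p, q, r, s, u}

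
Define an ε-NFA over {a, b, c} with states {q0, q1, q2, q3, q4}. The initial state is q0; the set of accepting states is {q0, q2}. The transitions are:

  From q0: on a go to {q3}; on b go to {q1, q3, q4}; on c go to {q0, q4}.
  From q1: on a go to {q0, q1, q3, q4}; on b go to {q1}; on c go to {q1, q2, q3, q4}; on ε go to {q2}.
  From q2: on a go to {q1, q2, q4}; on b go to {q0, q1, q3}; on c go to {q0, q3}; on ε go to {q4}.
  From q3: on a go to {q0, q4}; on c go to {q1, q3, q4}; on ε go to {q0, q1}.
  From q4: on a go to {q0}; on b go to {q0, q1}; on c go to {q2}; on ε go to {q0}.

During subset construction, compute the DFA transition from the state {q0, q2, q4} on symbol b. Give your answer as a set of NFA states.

δ(q0,b) = {q1, q3, q4}; δ(q2,b) = {q0, q1, q3}; δ(q4,b) = {q0, q1}.
Union: {q0, q1, q3, q4}.
ε-closure gives {q0, q1, q2, q3, q4}.

{q0, q1, q2, q3, q4}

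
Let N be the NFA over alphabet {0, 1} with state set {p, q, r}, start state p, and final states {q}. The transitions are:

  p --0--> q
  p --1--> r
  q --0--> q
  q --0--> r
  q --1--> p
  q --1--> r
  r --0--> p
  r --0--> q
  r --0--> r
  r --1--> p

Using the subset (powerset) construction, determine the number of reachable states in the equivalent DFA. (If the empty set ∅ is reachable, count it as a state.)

Start state of the DFA: {p}.
{p} --0--> {q}  [new]
{p} --1--> {r}  [new]
{q} --0--> {q, r}  [new]
{q} --1--> {p, r}  [new]
{r} --0--> {p, q, r}  [new]
{r} --1--> {p}  [seen]
{q, r} --0--> {p, q, r}  [seen]
{q, r} --1--> {p, r}  [seen]
{p, r} --0--> {p, q, r}  [seen]
{p, r} --1--> {p, r}  [seen]
{p, q, r} --0--> {p, q, r}  [seen]
{p, q, r} --1--> {p, r}  [seen]
Reachable DFA states: {p}, {q}, {r}, {q, r}, {p, r}, {p, q, r}.

6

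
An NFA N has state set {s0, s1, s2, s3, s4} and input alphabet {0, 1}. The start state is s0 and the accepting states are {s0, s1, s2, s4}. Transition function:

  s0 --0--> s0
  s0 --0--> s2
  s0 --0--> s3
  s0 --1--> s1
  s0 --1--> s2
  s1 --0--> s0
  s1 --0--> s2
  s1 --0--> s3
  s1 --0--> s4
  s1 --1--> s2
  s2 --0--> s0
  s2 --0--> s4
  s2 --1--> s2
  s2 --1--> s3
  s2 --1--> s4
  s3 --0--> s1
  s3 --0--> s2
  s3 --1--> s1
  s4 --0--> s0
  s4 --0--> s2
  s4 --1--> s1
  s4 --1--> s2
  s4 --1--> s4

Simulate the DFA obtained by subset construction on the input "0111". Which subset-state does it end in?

{s1, s2, s3, s4}

Start: {s0}.
δ(s0,0) = {s0, s2, s3}.
Union: {s0, s2, s3}.
After 0: {s0, s2, s3}.
δ(s0,1) = {s1, s2}; δ(s2,1) = {s2, s3, s4}; δ(s3,1) = {s1}.
Union: {s1, s2, s3, s4}.
After 1: {s1, s2, s3, s4}.
δ(s1,1) = {s2}; δ(s2,1) = {s2, s3, s4}; δ(s3,1) = {s1}; δ(s4,1) = {s1, s2, s4}.
Union: {s1, s2, s3, s4}.
After 1: {s1, s2, s3, s4}.
δ(s1,1) = {s2}; δ(s2,1) = {s2, s3, s4}; δ(s3,1) = {s1}; δ(s4,1) = {s1, s2, s4}.
Union: {s1, s2, s3, s4}.
After 1: {s1, s2, s3, s4}.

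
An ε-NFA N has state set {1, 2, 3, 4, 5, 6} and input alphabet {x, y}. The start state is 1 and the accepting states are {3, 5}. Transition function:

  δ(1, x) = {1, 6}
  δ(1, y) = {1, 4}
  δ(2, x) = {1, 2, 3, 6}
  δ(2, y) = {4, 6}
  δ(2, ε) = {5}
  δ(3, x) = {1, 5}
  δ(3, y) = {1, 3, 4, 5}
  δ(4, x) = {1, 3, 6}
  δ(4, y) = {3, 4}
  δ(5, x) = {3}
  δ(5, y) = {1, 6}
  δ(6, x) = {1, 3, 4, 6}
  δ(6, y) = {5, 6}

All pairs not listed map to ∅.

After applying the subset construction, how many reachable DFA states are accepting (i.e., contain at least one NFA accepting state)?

Start state of the DFA: {1} (ε-closure of the NFA start).
{1} --x--> {1, 6}  [new]
{1} --y--> {1, 4}  [new]
{1, 6} --x--> {1, 3, 4, 6}  [new]
{1, 6} --y--> {1, 4, 5, 6}  [new]
{1, 4} --x--> {1, 3, 6}  [new]
{1, 4} --y--> {1, 3, 4}  [new]
{1, 3, 4, 6} --x--> {1, 3, 4, 5, 6}  [new]
{1, 3, 4, 6} --y--> {1, 3, 4, 5, 6}  [seen]
{1, 4, 5, 6} --x--> {1, 3, 4, 6}  [seen]
{1, 4, 5, 6} --y--> {1, 3, 4, 5, 6}  [seen]
{1, 3, 6} --x--> {1, 3, 4, 5, 6}  [seen]
{1, 3, 6} --y--> {1, 3, 4, 5, 6}  [seen]
{1, 3, 4} --x--> {1, 3, 5, 6}  [new]
{1, 3, 4} --y--> {1, 3, 4, 5}  [new]
{1, 3, 4, 5, 6} --x--> {1, 3, 4, 5, 6}  [seen]
{1, 3, 4, 5, 6} --y--> {1, 3, 4, 5, 6}  [seen]
{1, 3, 5, 6} --x--> {1, 3, 4, 5, 6}  [seen]
{1, 3, 5, 6} --y--> {1, 3, 4, 5, 6}  [seen]
{1, 3, 4, 5} --x--> {1, 3, 5, 6}  [seen]
{1, 3, 4, 5} --y--> {1, 3, 4, 5, 6}  [seen]
Reachable DFA states: {1}, {1, 6}, {1, 4}, {1, 3, 4, 6}, {1, 4, 5, 6}, {1, 3, 6}, {1, 3, 4}, {1, 3, 4, 5, 6}, {1, 3, 5, 6}, {1, 3, 4, 5}.
Accepting DFA states (contain an NFA accepting state): {1, 3, 4, 6}, {1, 4, 5, 6}, {1, 3, 6}, {1, 3, 4}, {1, 3, 4, 5, 6}, {1, 3, 5, 6}, {1, 3, 4, 5}.

7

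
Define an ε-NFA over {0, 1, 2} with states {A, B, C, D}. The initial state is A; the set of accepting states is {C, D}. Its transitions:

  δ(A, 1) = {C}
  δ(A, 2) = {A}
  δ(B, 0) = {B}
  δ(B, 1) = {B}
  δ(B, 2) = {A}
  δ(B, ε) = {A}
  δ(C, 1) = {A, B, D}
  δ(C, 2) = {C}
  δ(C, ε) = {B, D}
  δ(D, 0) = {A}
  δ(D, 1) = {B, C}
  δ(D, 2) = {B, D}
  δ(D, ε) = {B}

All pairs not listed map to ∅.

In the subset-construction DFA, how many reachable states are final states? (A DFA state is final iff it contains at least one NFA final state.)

Start state of the DFA: {A} (ε-closure of the NFA start).
{A} --0--> ∅  [new]
{A} --1--> {A, B, C, D}  [new]
{A} --2--> {A}  [seen]
∅ --0--> ∅  [seen]
∅ --1--> ∅  [seen]
∅ --2--> ∅  [seen]
{A, B, C, D} --0--> {A, B}  [new]
{A, B, C, D} --1--> {A, B, C, D}  [seen]
{A, B, C, D} --2--> {A, B, C, D}  [seen]
{A, B} --0--> {A, B}  [seen]
{A, B} --1--> {A, B, C, D}  [seen]
{A, B} --2--> {A}  [seen]
Reachable DFA states: {A}, ∅, {A, B, C, D}, {A, B}.
Accepting DFA states (contain an NFA accepting state): {A, B, C, D}.

1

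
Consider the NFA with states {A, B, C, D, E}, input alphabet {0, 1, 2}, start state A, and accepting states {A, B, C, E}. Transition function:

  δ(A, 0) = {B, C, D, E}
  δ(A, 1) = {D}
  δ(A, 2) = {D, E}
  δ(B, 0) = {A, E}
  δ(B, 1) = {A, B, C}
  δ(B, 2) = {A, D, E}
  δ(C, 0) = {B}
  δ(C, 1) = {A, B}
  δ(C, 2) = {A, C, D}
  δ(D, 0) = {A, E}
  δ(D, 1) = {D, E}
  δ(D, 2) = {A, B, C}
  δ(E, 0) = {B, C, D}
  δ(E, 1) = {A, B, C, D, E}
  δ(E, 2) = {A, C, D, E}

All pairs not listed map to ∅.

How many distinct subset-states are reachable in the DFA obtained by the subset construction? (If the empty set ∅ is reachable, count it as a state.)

Start state of the DFA: {A}.
{A} --0--> {B, C, D, E}  [new]
{A} --1--> {D}  [new]
{A} --2--> {D, E}  [new]
{B, C, D, E} --0--> {A, B, C, D, E}  [new]
{B, C, D, E} --1--> {A, B, C, D, E}  [seen]
{B, C, D, E} --2--> {A, B, C, D, E}  [seen]
{D} --0--> {A, E}  [new]
{D} --1--> {D, E}  [seen]
{D} --2--> {A, B, C}  [new]
{D, E} --0--> {A, B, C, D, E}  [seen]
{D, E} --1--> {A, B, C, D, E}  [seen]
{D, E} --2--> {A, B, C, D, E}  [seen]
{A, B, C, D, E} --0--> {A, B, C, D, E}  [seen]
{A, B, C, D, E} --1--> {A, B, C, D, E}  [seen]
{A, B, C, D, E} --2--> {A, B, C, D, E}  [seen]
{A, E} --0--> {B, C, D, E}  [seen]
{A, E} --1--> {A, B, C, D, E}  [seen]
{A, E} --2--> {A, C, D, E}  [new]
{A, B, C} --0--> {A, B, C, D, E}  [seen]
{A, B, C} --1--> {A, B, C, D}  [new]
{A, B, C} --2--> {A, C, D, E}  [seen]
{A, C, D, E} --0--> {A, B, C, D, E}  [seen]
{A, C, D, E} --1--> {A, B, C, D, E}  [seen]
{A, C, D, E} --2--> {A, B, C, D, E}  [seen]
{A, B, C, D} --0--> {A, B, C, D, E}  [seen]
{A, B, C, D} --1--> {A, B, C, D, E}  [seen]
{A, B, C, D} --2--> {A, B, C, D, E}  [seen]
Reachable DFA states: {A}, {B, C, D, E}, {D}, {D, E}, {A, B, C, D, E}, {A, E}, {A, B, C}, {A, C, D, E}, {A, B, C, D}.

9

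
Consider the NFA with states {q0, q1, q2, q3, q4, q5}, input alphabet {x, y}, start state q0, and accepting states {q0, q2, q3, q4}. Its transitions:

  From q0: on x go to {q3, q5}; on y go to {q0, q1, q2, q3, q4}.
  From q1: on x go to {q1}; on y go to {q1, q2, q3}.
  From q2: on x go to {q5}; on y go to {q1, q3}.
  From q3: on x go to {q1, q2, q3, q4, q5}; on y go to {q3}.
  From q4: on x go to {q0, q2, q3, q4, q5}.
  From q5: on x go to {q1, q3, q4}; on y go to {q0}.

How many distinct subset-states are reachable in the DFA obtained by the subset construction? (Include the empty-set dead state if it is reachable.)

7

Start state of the DFA: {q0}.
{q0} --x--> {q3, q5}  [new]
{q0} --y--> {q0, q1, q2, q3, q4}  [new]
{q3, q5} --x--> {q1, q2, q3, q4, q5}  [new]
{q3, q5} --y--> {q0, q3}  [new]
{q0, q1, q2, q3, q4} --x--> {q0, q1, q2, q3, q4, q5}  [new]
{q0, q1, q2, q3, q4} --y--> {q0, q1, q2, q3, q4}  [seen]
{q1, q2, q3, q4, q5} --x--> {q0, q1, q2, q3, q4, q5}  [seen]
{q1, q2, q3, q4, q5} --y--> {q0, q1, q2, q3}  [new]
{q0, q3} --x--> {q1, q2, q3, q4, q5}  [seen]
{q0, q3} --y--> {q0, q1, q2, q3, q4}  [seen]
{q0, q1, q2, q3, q4, q5} --x--> {q0, q1, q2, q3, q4, q5}  [seen]
{q0, q1, q2, q3, q4, q5} --y--> {q0, q1, q2, q3, q4}  [seen]
{q0, q1, q2, q3} --x--> {q1, q2, q3, q4, q5}  [seen]
{q0, q1, q2, q3} --y--> {q0, q1, q2, q3, q4}  [seen]
Reachable DFA states: {q0}, {q3, q5}, {q0, q1, q2, q3, q4}, {q1, q2, q3, q4, q5}, {q0, q3}, {q0, q1, q2, q3, q4, q5}, {q0, q1, q2, q3}.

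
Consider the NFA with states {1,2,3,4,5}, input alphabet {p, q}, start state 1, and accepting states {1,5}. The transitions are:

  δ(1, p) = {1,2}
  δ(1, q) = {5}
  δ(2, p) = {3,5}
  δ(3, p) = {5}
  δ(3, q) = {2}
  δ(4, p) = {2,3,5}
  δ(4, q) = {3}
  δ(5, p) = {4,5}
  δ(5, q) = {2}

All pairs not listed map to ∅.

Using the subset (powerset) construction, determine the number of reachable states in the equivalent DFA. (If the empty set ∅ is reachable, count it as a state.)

Start state of the DFA: {1}.
{1} --p--> {1,2}  [new]
{1} --q--> {5}  [new]
{1,2} --p--> {1,2,3,5}  [new]
{1,2} --q--> {5}  [seen]
{5} --p--> {4,5}  [new]
{5} --q--> {2}  [new]
{1,2,3,5} --p--> {1,2,3,4,5}  [new]
{1,2,3,5} --q--> {2,5}  [new]
{4,5} --p--> {2,3,4,5}  [new]
{4,5} --q--> {2,3}  [new]
{2} --p--> {3,5}  [new]
{2} --q--> ∅  [new]
{1,2,3,4,5} --p--> {1,2,3,4,5}  [seen]
{1,2,3,4,5} --q--> {2,3,5}  [new]
{2,5} --p--> {3,4,5}  [new]
{2,5} --q--> {2}  [seen]
{2,3,4,5} --p--> {2,3,4,5}  [seen]
{2,3,4,5} --q--> {2,3}  [seen]
{2,3} --p--> {3,5}  [seen]
{2,3} --q--> {2}  [seen]
{3,5} --p--> {4,5}  [seen]
{3,5} --q--> {2}  [seen]
∅ --p--> ∅  [seen]
∅ --q--> ∅  [seen]
{2,3,5} --p--> {3,4,5}  [seen]
{2,3,5} --q--> {2}  [seen]
{3,4,5} --p--> {2,3,4,5}  [seen]
{3,4,5} --q--> {2,3}  [seen]
Reachable DFA states: {1}, {1,2}, {5}, {1,2,3,5}, {4,5}, {2}, {1,2,3,4,5}, {2,5}, {2,3,4,5}, {2,3}, {3,5}, ∅, {2,3,5}, {3,4,5}.

14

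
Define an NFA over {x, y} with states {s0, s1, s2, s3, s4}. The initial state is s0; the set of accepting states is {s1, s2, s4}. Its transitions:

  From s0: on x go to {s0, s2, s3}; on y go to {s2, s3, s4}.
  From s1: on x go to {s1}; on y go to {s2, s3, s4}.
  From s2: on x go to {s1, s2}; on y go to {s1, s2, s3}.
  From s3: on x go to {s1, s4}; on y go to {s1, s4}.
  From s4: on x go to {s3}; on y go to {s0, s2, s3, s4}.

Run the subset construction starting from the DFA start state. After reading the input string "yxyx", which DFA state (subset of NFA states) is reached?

Start: {s0}.
δ(s0,y) = {s2, s3, s4}.
Union: {s2, s3, s4}.
After y: {s2, s3, s4}.
δ(s2,x) = {s1, s2}; δ(s3,x) = {s1, s4}; δ(s4,x) = {s3}.
Union: {s1, s2, s3, s4}.
After x: {s1, s2, s3, s4}.
δ(s1,y) = {s2, s3, s4}; δ(s2,y) = {s1, s2, s3}; δ(s3,y) = {s1, s4}; δ(s4,y) = {s0, s2, s3, s4}.
Union: {s0, s1, s2, s3, s4}.
After y: {s0, s1, s2, s3, s4}.
δ(s0,x) = {s0, s2, s3}; δ(s1,x) = {s1}; δ(s2,x) = {s1, s2}; δ(s3,x) = {s1, s4}; δ(s4,x) = {s3}.
Union: {s0, s1, s2, s3, s4}.
After x: {s0, s1, s2, s3, s4}.

{s0, s1, s2, s3, s4}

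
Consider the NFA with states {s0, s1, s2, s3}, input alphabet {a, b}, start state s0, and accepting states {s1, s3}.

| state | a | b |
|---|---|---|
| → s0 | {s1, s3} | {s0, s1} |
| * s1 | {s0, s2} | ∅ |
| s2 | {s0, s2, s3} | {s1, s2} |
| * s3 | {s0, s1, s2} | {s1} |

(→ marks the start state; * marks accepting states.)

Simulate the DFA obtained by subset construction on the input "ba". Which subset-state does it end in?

Start: {s0}.
δ(s0,b) = {s0, s1}.
Union: {s0, s1}.
After b: {s0, s1}.
δ(s0,a) = {s1, s3}; δ(s1,a) = {s0, s2}.
Union: {s0, s1, s2, s3}.
After a: {s0, s1, s2, s3}.

{s0, s1, s2, s3}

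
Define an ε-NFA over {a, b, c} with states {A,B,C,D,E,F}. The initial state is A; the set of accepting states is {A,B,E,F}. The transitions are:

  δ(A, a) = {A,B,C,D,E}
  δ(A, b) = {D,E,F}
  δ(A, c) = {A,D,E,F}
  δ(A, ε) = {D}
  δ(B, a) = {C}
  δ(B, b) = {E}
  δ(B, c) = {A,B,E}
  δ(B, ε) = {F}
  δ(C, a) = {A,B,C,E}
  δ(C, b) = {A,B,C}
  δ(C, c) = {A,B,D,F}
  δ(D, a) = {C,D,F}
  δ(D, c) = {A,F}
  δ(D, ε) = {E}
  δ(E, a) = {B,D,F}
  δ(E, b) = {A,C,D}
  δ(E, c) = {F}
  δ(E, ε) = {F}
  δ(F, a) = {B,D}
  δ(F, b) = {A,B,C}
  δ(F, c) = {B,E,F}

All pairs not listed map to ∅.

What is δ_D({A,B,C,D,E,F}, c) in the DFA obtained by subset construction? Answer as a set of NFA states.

δ(A,c) = {A,D,E,F}; δ(B,c) = {A,B,E}; δ(C,c) = {A,B,D,F}; δ(D,c) = {A,F}; δ(E,c) = {F}; δ(F,c) = {B,E,F}.
Union: {A,B,D,E,F}.

{A,B,D,E,F}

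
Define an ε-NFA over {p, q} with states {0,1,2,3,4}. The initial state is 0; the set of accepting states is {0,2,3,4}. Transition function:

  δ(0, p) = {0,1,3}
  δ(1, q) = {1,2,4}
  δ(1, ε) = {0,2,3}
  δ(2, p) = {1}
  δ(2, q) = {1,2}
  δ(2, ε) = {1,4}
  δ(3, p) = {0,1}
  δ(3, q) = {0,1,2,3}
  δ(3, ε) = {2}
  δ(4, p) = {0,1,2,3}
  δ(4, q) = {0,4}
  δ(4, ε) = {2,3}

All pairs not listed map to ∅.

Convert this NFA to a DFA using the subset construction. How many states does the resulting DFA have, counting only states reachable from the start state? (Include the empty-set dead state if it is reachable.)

3

Start state of the DFA: {0} (ε-closure of the NFA start).
{0} --p--> {0,1,2,3,4}  [new]
{0} --q--> ∅  [new]
{0,1,2,3,4} --p--> {0,1,2,3,4}  [seen]
{0,1,2,3,4} --q--> {0,1,2,3,4}  [seen]
∅ --p--> ∅  [seen]
∅ --q--> ∅  [seen]
Reachable DFA states: {0}, {0,1,2,3,4}, ∅.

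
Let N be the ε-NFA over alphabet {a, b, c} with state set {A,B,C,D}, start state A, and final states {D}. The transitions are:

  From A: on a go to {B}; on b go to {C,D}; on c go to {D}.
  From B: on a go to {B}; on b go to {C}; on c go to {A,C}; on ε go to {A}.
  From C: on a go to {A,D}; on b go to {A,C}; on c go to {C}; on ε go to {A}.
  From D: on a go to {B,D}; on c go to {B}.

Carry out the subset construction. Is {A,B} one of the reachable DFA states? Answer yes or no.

Start state of the DFA: {A} (ε-closure of the NFA start).
{A} --a--> {A,B}  [new]
{A} --b--> {A,C,D}  [new]
{A} --c--> {D}  [new]
{A,B} --a--> {A,B}  [seen]
{A,B} --b--> {A,C,D}  [seen]
{A,B} --c--> {A,C,D}  [seen]
{A,C,D} --a--> {A,B,D}  [new]
{A,C,D} --b--> {A,C,D}  [seen]
{A,C,D} --c--> {A,B,C,D}  [new]
{D} --a--> {A,B,D}  [seen]
{D} --b--> ∅  [new]
{D} --c--> {A,B}  [seen]
{A,B,D} --a--> {A,B,D}  [seen]
{A,B,D} --b--> {A,C,D}  [seen]
{A,B,D} --c--> {A,B,C,D}  [seen]
{A,B,C,D} --a--> {A,B,D}  [seen]
{A,B,C,D} --b--> {A,C,D}  [seen]
{A,B,C,D} --c--> {A,B,C,D}  [seen]
∅ --a--> ∅  [seen]
∅ --b--> ∅  [seen]
∅ --c--> ∅  [seen]
Reachable DFA states: {A}, {A,B}, {A,C,D}, {D}, {A,B,D}, {A,B,C,D}, ∅.
{A,B} is among them.

yes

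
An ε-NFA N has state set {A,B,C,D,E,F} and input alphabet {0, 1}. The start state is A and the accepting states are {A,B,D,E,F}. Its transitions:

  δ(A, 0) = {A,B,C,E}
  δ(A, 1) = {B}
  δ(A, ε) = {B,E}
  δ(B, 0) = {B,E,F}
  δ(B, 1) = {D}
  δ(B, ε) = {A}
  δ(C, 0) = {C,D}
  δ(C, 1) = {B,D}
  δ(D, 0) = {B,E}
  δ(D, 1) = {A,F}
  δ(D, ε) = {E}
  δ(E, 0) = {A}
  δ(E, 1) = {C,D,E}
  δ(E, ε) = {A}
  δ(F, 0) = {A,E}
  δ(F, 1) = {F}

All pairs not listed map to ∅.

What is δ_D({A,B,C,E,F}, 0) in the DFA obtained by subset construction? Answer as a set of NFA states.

{A,B,C,D,E,F}

δ(A,0) = {A,B,C,E}; δ(B,0) = {B,E,F}; δ(C,0) = {C,D}; δ(E,0) = {A}; δ(F,0) = {A,E}.
Union: {A,B,C,D,E,F}.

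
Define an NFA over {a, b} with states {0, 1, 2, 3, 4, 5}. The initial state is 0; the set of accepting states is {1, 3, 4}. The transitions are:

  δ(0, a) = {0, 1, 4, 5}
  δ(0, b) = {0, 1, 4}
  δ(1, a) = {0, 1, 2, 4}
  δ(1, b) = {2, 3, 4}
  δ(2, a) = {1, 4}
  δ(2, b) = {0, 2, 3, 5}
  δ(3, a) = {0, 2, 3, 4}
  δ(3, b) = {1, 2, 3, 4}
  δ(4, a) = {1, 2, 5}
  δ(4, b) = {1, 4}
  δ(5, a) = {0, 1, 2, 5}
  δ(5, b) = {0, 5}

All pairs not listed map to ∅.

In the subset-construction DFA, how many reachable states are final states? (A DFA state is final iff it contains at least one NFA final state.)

5

Start state of the DFA: {0}.
{0} --a--> {0, 1, 4, 5}  [new]
{0} --b--> {0, 1, 4}  [new]
{0, 1, 4, 5} --a--> {0, 1, 2, 4, 5}  [new]
{0, 1, 4, 5} --b--> {0, 1, 2, 3, 4, 5}  [new]
{0, 1, 4} --a--> {0, 1, 2, 4, 5}  [seen]
{0, 1, 4} --b--> {0, 1, 2, 3, 4}  [new]
{0, 1, 2, 4, 5} --a--> {0, 1, 2, 4, 5}  [seen]
{0, 1, 2, 4, 5} --b--> {0, 1, 2, 3, 4, 5}  [seen]
{0, 1, 2, 3, 4, 5} --a--> {0, 1, 2, 3, 4, 5}  [seen]
{0, 1, 2, 3, 4, 5} --b--> {0, 1, 2, 3, 4, 5}  [seen]
{0, 1, 2, 3, 4} --a--> {0, 1, 2, 3, 4, 5}  [seen]
{0, 1, 2, 3, 4} --b--> {0, 1, 2, 3, 4, 5}  [seen]
Reachable DFA states: {0}, {0, 1, 4, 5}, {0, 1, 4}, {0, 1, 2, 4, 5}, {0, 1, 2, 3, 4, 5}, {0, 1, 2, 3, 4}.
Accepting DFA states (contain an NFA accepting state): {0, 1, 4, 5}, {0, 1, 4}, {0, 1, 2, 4, 5}, {0, 1, 2, 3, 4, 5}, {0, 1, 2, 3, 4}.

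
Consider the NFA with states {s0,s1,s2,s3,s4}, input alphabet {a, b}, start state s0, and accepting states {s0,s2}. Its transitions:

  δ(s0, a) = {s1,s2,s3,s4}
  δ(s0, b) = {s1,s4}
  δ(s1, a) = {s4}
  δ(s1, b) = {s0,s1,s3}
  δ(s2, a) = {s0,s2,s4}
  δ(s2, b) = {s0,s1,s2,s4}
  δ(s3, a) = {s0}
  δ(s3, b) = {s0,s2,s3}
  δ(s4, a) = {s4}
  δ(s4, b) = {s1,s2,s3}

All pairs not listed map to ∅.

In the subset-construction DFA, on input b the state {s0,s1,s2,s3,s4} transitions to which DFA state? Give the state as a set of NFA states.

{s0,s1,s2,s3,s4}

δ(s0,b) = {s1,s4}; δ(s1,b) = {s0,s1,s3}; δ(s2,b) = {s0,s1,s2,s4}; δ(s3,b) = {s0,s2,s3}; δ(s4,b) = {s1,s2,s3}.
Union: {s0,s1,s2,s3,s4}.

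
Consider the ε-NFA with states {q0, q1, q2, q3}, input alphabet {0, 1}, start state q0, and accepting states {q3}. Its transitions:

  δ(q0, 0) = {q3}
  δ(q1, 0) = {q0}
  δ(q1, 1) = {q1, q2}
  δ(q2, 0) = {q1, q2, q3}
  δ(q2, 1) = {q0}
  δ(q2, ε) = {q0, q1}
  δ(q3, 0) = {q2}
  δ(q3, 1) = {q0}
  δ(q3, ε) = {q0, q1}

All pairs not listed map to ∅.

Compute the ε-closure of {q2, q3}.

Begin with {q2, q3}.
q2 →ε {q0, q1}; add q0, q1.
ε-closure = {q0, q1, q2, q3}.

{q0, q1, q2, q3}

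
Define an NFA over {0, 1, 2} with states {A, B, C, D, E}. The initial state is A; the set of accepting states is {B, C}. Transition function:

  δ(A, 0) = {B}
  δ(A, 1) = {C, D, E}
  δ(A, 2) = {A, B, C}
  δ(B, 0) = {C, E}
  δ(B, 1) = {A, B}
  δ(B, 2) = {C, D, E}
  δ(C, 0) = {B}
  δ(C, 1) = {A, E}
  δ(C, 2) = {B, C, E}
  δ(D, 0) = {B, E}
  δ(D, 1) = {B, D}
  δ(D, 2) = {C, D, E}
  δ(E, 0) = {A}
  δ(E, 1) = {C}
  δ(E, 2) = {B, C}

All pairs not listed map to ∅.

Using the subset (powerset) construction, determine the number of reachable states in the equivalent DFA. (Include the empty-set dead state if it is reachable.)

Start state of the DFA: {A}.
{A} --0--> {B}  [new]
{A} --1--> {C, D, E}  [new]
{A} --2--> {A, B, C}  [new]
{B} --0--> {C, E}  [new]
{B} --1--> {A, B}  [new]
{B} --2--> {C, D, E}  [seen]
{C, D, E} --0--> {A, B, E}  [new]
{C, D, E} --1--> {A, B, C, D, E}  [new]
{C, D, E} --2--> {B, C, D, E}  [new]
{A, B, C} --0--> {B, C, E}  [new]
{A, B, C} --1--> {A, B, C, D, E}  [seen]
{A, B, C} --2--> {A, B, C, D, E}  [seen]
{C, E} --0--> {A, B}  [seen]
{C, E} --1--> {A, C, E}  [new]
{C, E} --2--> {B, C, E}  [seen]
{A, B} --0--> {B, C, E}  [seen]
{A, B} --1--> {A, B, C, D, E}  [seen]
{A, B} --2--> {A, B, C, D, E}  [seen]
{A, B, E} --0--> {A, B, C, E}  [new]
{A, B, E} --1--> {A, B, C, D, E}  [seen]
{A, B, E} --2--> {A, B, C, D, E}  [seen]
{A, B, C, D, E} --0--> {A, B, C, E}  [seen]
{A, B, C, D, E} --1--> {A, B, C, D, E}  [seen]
{A, B, C, D, E} --2--> {A, B, C, D, E}  [seen]
{B, C, D, E} --0--> {A, B, C, E}  [seen]
{B, C, D, E} --1--> {A, B, C, D, E}  [seen]
{B, C, D, E} --2--> {B, C, D, E}  [seen]
{B, C, E} --0--> {A, B, C, E}  [seen]
{B, C, E} --1--> {A, B, C, E}  [seen]
{B, C, E} --2--> {B, C, D, E}  [seen]
{A, C, E} --0--> {A, B}  [seen]
{A, C, E} --1--> {A, C, D, E}  [new]
{A, C, E} --2--> {A, B, C, E}  [seen]
{A, B, C, E} --0--> {A, B, C, E}  [seen]
{A, B, C, E} --1--> {A, B, C, D, E}  [seen]
{A, B, C, E} --2--> {A, B, C, D, E}  [seen]
{A, C, D, E} --0--> {A, B, E}  [seen]
{A, C, D, E} --1--> {A, B, C, D, E}  [seen]
{A, C, D, E} --2--> {A, B, C, D, E}  [seen]
Reachable DFA states: {A}, {B}, {C, D, E}, {A, B, C}, {C, E}, {A, B}, {A, B, E}, {A, B, C, D, E}, {B, C, D, E}, {B, C, E}, {A, C, E}, {A, B, C, E}, {A, C, D, E}.

13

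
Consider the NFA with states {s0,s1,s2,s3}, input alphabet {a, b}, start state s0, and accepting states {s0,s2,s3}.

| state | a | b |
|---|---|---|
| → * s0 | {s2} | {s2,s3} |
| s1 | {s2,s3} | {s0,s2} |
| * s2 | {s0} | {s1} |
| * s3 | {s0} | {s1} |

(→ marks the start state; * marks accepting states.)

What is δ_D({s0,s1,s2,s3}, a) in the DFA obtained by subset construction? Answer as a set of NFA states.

{s0,s2,s3}

δ(s0,a) = {s2}; δ(s1,a) = {s2,s3}; δ(s2,a) = {s0}; δ(s3,a) = {s0}.
Union: {s0,s2,s3}.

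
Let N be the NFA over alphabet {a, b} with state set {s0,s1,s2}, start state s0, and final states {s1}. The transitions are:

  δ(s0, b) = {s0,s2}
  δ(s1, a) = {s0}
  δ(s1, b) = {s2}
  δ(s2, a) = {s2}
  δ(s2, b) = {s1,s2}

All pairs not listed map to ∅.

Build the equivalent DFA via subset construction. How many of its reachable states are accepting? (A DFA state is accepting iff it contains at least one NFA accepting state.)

2

Start state of the DFA: {s0}.
{s0} --a--> ∅  [new]
{s0} --b--> {s0,s2}  [new]
∅ --a--> ∅  [seen]
∅ --b--> ∅  [seen]
{s0,s2} --a--> {s2}  [new]
{s0,s2} --b--> {s0,s1,s2}  [new]
{s2} --a--> {s2}  [seen]
{s2} --b--> {s1,s2}  [new]
{s0,s1,s2} --a--> {s0,s2}  [seen]
{s0,s1,s2} --b--> {s0,s1,s2}  [seen]
{s1,s2} --a--> {s0,s2}  [seen]
{s1,s2} --b--> {s1,s2}  [seen]
Reachable DFA states: {s0}, ∅, {s0,s2}, {s2}, {s0,s1,s2}, {s1,s2}.
Accepting DFA states (contain an NFA accepting state): {s0,s1,s2}, {s1,s2}.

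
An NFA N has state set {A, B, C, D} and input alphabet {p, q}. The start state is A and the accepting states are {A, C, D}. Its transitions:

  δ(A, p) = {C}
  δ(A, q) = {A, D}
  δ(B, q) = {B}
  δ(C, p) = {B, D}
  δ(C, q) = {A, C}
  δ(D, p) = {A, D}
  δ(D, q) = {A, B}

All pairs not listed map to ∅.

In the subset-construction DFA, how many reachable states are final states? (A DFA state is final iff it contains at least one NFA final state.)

Start state of the DFA: {A}.
{A} --p--> {C}  [new]
{A} --q--> {A, D}  [new]
{C} --p--> {B, D}  [new]
{C} --q--> {A, C}  [new]
{A, D} --p--> {A, C, D}  [new]
{A, D} --q--> {A, B, D}  [new]
{B, D} --p--> {A, D}  [seen]
{B, D} --q--> {A, B}  [new]
{A, C} --p--> {B, C, D}  [new]
{A, C} --q--> {A, C, D}  [seen]
{A, C, D} --p--> {A, B, C, D}  [new]
{A, C, D} --q--> {A, B, C, D}  [seen]
{A, B, D} --p--> {A, C, D}  [seen]
{A, B, D} --q--> {A, B, D}  [seen]
{A, B} --p--> {C}  [seen]
{A, B} --q--> {A, B, D}  [seen]
{B, C, D} --p--> {A, B, D}  [seen]
{B, C, D} --q--> {A, B, C}  [new]
{A, B, C, D} --p--> {A, B, C, D}  [seen]
{A, B, C, D} --q--> {A, B, C, D}  [seen]
{A, B, C} --p--> {B, C, D}  [seen]
{A, B, C} --q--> {A, B, C, D}  [seen]
Reachable DFA states: {A}, {C}, {A, D}, {B, D}, {A, C}, {A, C, D}, {A, B, D}, {A, B}, {B, C, D}, {A, B, C, D}, {A, B, C}.
Accepting DFA states (contain an NFA accepting state): {A}, {C}, {A, D}, {B, D}, {A, C}, {A, C, D}, {A, B, D}, {A, B}, {B, C, D}, {A, B, C, D}, {A, B, C}.

11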